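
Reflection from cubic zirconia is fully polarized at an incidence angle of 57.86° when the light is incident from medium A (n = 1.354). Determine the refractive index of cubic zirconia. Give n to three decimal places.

Brewster's law: tan θ_B = n₂/n₁ (light incident in medium A, refracted into cubic zirconia).
n₂ = n₁ tan θ_B = 1.354 × tan 57.86° = 2.155.

n ≈ 2.155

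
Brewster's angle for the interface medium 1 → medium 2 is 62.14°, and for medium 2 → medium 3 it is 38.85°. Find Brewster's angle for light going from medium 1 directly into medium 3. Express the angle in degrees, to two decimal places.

θ_B ≈ 56.73°

n₂/n₁ = tan 62.14° = 1.8919 and n₃/n₂ = tan 38.85° = 0.8055.
Multiplying, n₃/n₁ = 1.8919 × 0.8055 = 1.5238, and θ_B(1→3) = arctan 1.5238 = 56.73°.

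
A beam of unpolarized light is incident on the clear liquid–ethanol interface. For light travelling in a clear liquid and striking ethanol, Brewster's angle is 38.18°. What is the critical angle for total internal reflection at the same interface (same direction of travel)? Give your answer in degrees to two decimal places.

θ_c ≈ 51.85°

tan θ_B = n₂/n₁ = tan 38.18° = 0.7864.
Total internal reflection: sin θ_c = n₂/n₁ = 0.7864.
θ_c = arcsin(0.7864) = 51.85°.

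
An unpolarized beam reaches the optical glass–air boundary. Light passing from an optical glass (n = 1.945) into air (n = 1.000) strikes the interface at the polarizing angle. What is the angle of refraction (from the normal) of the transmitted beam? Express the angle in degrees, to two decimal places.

θ_t ≈ 62.79°

tan θ_B = n₂/n₁ = 1.000/1.945 = 0.5141, so θ_B = 27.21°.
The refracted ray is perpendicular to the reflected ray, so θ_t = 90° − θ_B = 62.79°.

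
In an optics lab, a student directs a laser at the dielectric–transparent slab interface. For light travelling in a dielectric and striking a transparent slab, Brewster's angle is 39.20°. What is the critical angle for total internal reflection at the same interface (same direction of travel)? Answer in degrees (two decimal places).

θ_c ≈ 54.64°

n₂/n₁ = tan 39.20° = 0.8156; the critical angle satisfies sin θ_c = n₂/n₁.
θ_c = arcsin(0.8156) = 54.64°.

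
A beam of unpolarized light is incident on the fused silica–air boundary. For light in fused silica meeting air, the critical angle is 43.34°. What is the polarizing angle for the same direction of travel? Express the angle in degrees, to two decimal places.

n₂/n₁ = sin θ_c = sin 43.34° = 0.6863.
tan θ_B equals the same ratio, so θ_B = arctan(0.6863) = 34.46°.

θ_B ≈ 34.46°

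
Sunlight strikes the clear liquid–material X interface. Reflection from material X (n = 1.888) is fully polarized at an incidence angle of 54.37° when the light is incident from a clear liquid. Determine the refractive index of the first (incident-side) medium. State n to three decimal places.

n ≈ 1.353

At the Brewster angle, tan θ_B = n₂/n₁ with n₁ on the incident side (a clear liquid) and n₂ on the transmitted side (material X).
n₁ = n₂ / tan θ_B = 1.888 / tan 54.37° = 1.353.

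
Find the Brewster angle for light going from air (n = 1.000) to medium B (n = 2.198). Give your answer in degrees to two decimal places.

Here n₂/n₁ = 2.198/1.000 = 2.1980, and Brewster's law gives tan θ_B = n₂/n₁. Taking the arctangent, θ_B = 65.54°.

θ_B ≈ 65.54°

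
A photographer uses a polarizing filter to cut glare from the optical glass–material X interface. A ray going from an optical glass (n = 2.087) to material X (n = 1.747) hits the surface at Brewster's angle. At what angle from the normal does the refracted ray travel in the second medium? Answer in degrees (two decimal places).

θ_t ≈ 50.07°

First find Brewster's angle: tan θ_B = 1.747/2.087 = 0.8371, giving θ_B = 39.93°.
The refracted ray is perpendicular to the reflected ray, so θ_t = 90° − θ_B = 50.07°.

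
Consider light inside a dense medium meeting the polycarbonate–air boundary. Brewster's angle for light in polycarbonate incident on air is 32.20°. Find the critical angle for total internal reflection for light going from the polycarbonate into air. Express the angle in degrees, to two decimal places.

θ_c ≈ 39.03°

tan θ_B = n₂/n₁ = tan 32.20° = 0.6297.
Total internal reflection: sin θ_c = n₂/n₁ = 0.6297.
θ_c = arcsin(0.6297) = 39.03°.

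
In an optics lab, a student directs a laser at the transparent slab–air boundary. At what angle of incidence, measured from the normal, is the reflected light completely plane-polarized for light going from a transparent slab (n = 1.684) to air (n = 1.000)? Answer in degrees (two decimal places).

Here n₂/n₁ = 1.000/1.684 = 0.5938, and Brewster's law gives tan θ_B = n₂/n₁.
θ_B = arctan(0.5938) = 30.70°.

θ_B ≈ 30.70°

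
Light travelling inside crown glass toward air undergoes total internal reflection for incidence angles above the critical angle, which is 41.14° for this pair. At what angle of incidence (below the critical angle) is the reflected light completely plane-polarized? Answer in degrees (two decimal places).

n₂/n₁ = sin θ_c = sin 41.14° = 0.6579.
tan θ_B equals the same ratio, so θ_B = arctan(0.6579) = 33.34°.

θ_B ≈ 33.34°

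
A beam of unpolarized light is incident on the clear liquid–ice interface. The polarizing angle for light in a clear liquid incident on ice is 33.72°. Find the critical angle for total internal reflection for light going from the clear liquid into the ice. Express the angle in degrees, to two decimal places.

tan θ_B = n₂/n₁ = tan 33.72° = 0.6674.
Total internal reflection: sin θ_c = n₂/n₁ = 0.6674.
θ_c = arcsin(0.6674) = 41.87°.

θ_c ≈ 41.87°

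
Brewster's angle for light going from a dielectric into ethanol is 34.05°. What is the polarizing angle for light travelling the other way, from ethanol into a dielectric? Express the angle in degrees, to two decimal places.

tan θ_B' = n₁/n₂ = 1/tan θ_B, so θ_B' = 90° − θ_B.
θ_B' = 90° − 34.05° = 55.95°.

θ_B' ≈ 55.95°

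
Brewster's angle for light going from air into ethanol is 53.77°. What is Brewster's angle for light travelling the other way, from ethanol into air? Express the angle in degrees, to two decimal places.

θ_B' ≈ 36.23°

Reversing the direction swaps n₁ and n₂, so tan θ_B' = 1/tan θ_B and θ_B' = 90° − θ_B.
Hence θ_B' = 90° − 53.77° = 36.23°.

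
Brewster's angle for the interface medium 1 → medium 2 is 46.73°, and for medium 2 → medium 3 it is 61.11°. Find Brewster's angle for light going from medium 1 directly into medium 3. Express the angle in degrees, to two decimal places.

θ_B ≈ 62.55°

n₂/n₁ = tan 46.73° = 1.0623 and n₃/n₂ = tan 61.11° = 1.8122.
Multiplying, n₃/n₁ = 1.0623 × 1.8122 = 1.9251, and θ_B(1→3) = arctan 1.9251 = 62.55°.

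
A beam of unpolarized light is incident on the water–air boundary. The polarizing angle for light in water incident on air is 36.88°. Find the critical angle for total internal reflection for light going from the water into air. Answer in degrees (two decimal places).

tan θ_B = n₂/n₁ = tan 36.88° = 0.7503.
Total internal reflection: sin θ_c = n₂/n₁ = 0.7503.
θ_c = arcsin(0.7503) = 48.61°.

θ_c ≈ 48.61°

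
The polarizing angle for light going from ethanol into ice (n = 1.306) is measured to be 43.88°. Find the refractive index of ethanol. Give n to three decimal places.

n ≈ 1.358

Brewster's law: tan θ_B = n₂/n₁ (light incident in ethanol, refracted into ice).
n₁ = n₂ / tan θ_B = 1.306 / tan 43.88° = 1.358.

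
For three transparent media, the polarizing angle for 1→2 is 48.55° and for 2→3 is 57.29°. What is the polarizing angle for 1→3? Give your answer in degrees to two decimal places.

θ_B ≈ 60.44°

Each Brewster angle gives a ratio: n₂/n₁ = tan 48.55° = 1.1323, n₃/n₂ = tan 57.29° = 1.5571.
n₃/n₁ = 1.7630. Then tan θ_B(1→3) = n₃/n₁, so θ_B(1→3) = arctan(1.7630) = 60.44°.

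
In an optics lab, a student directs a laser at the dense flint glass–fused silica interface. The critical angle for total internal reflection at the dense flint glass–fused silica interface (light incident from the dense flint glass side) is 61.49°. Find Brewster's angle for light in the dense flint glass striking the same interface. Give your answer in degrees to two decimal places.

At the critical angle sin θ_c = n₂/n₁, giving n₂/n₁ = sin 61.49° = 0.8787.
Then tan θ_B = n₂/n₁ = 0.8787, so θ_B = arctan 0.8787 = 41.31°.

θ_B ≈ 41.31°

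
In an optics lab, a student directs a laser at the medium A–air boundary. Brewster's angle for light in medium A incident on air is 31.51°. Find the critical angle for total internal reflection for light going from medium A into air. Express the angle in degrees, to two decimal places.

θ_c ≈ 37.81°

From Brewster, n₂/n₁ = tan θ_B = tan 31.51° = 0.6130.
Then sin θ_c = n₂/n₁ = 0.6130, so θ_c = arcsin 0.6130 = 37.81°.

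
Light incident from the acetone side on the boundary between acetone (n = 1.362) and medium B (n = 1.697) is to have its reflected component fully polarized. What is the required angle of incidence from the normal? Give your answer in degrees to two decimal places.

Brewster's condition: tan θ_B = n₂/n₁ = 1.697/1.362 = 1.2460.
So θ_B = arctan 1.2460 = 51.25°.

θ_B ≈ 51.25°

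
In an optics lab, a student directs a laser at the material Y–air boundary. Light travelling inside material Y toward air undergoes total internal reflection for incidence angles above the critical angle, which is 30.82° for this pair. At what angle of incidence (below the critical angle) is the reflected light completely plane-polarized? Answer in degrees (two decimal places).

sin θ_c = n₂/n₁, so n₂/n₁ = sin 30.82° = 0.5123.
Brewster: tan θ_B = n₂/n₁ = 0.5123.
θ_B = arctan(0.5123) = 27.13°.

θ_B ≈ 27.13°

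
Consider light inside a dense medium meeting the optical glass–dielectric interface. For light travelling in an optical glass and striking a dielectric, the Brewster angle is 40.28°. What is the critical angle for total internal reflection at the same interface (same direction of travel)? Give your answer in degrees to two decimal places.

tan θ_B = n₂/n₁ = tan 40.28° = 0.8475.
Total internal reflection: sin θ_c = n₂/n₁ = 0.8475.
θ_c = arcsin(0.8475) = 57.94°.

θ_c ≈ 57.94°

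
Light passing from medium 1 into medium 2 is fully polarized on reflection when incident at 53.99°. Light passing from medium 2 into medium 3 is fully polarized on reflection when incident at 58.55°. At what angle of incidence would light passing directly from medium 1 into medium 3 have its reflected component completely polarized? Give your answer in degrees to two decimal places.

θ_B ≈ 66.03°

tan θ_B(1→2) = n₂/n₁ = tan 53.99° = 1.3759.
tan θ_B(2→3) = n₃/n₂ = tan 58.55° = 1.6351.
n₃/n₁ = 2.2496. Then tan θ_B(1→3) = n₃/n₁, so θ_B(1→3) = arctan(2.2496) = 66.03°.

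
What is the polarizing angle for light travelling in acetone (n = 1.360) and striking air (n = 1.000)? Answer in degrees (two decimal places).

Brewster's condition: tan θ_B = n₂/n₁ = 1.000/1.360 = 0.7353. Taking the arctangent, θ_B = 36.33°.

θ_B ≈ 36.33°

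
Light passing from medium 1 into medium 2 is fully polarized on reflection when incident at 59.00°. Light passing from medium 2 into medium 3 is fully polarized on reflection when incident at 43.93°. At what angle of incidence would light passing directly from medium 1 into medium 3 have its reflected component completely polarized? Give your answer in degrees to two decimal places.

θ_B ≈ 58.05°

Each Brewster angle gives a ratio: n₂/n₁ = tan 59.00° = 1.6643, n₃/n₂ = tan 43.93° = 0.9633.
So n₃/n₁ = (n₂/n₁)(n₃/n₂) = 1.6643 × 0.9633 = 1.6033.
θ_B(1→3) = arctan(1.6033) = 58.05°.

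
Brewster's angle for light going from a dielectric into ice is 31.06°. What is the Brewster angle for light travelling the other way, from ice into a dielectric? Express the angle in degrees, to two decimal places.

tan θ_B' = n₁/n₂ = 1/tan θ_B, so θ_B' = 90° − θ_B.
θ_B' = 90° − 31.06° = 58.94°.

θ_B' ≈ 58.94°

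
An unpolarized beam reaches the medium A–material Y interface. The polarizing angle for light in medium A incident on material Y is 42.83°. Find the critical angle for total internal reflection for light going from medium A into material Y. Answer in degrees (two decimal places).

From Brewster, n₂/n₁ = tan θ_B = tan 42.83° = 0.9270.
Then sin θ_c = n₂/n₁ = 0.9270, so θ_c = arcsin 0.9270 = 67.97°.

θ_c ≈ 67.97°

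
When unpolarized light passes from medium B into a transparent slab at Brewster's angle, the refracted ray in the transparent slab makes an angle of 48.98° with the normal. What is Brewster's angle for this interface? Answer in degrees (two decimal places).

θ_B ≈ 41.02°

Since the reflected and refracted rays are at right angles at the polarizing angle, θ_B + θ_t = 90°.
So θ_B = 90° − θ_t = 90° − 48.98° = 41.02°.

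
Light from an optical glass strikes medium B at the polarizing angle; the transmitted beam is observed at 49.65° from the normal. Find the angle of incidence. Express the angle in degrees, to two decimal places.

θ_B ≈ 40.35°

At Brewster's angle the reflected and refracted rays are perpendicular, so θ_B + θ_t = 90°.
θ_B = 90° − 49.65° = 40.35°.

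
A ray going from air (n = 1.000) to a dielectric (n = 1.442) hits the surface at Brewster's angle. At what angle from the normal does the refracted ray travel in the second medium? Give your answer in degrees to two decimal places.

θ_t ≈ 34.74°

First find Brewster's angle: tan θ_B = 1.442/1.000 = 1.4420, giving θ_B = 55.26°.
Since θ_B + θ_t = 90° at Brewster incidence, θ_t = 90° − 55.26° = 34.74°.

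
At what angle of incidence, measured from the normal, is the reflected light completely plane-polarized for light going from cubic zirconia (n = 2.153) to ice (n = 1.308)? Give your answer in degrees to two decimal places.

θ_B ≈ 31.28°

The reflected p-component vanishes when tan θ_B = n₂/n₁.
Here n₂/n₁ = 1.308/2.153 = 0.6075, and Brewster's law gives tan θ_B = n₂/n₁. Taking the arctangent, θ_B = 31.28°.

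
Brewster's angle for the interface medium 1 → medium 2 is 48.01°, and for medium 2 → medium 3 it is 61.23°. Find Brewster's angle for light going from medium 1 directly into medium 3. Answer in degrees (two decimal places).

θ_B ≈ 63.70°

Each Brewster angle gives a ratio: n₂/n₁ = tan 48.01° = 1.1110, n₃/n₂ = tan 61.23° = 1.8213.
n₃/n₁ = 2.0234. Then tan θ_B(1→3) = n₃/n₁, so θ_B(1→3) = arctan(2.0234) = 63.70°.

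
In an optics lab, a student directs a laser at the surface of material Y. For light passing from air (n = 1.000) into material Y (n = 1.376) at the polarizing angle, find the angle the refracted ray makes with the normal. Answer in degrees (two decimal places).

θ_t ≈ 36.01°

tan θ_B = n₂/n₁ = 1.376/1.000 = 1.3760, so θ_B = 53.99°.
Since θ_B + θ_t = 90° at Brewster incidence, θ_t = 90° − 53.99° = 36.01°.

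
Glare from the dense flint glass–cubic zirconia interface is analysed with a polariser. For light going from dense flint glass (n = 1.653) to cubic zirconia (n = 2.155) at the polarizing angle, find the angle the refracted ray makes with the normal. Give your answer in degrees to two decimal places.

First find Brewster's angle: tan θ_B = 2.155/1.653 = 1.3037, giving θ_B = 52.51°.
Since θ_B + θ_t = 90° at Brewster incidence, θ_t = 90° − 52.51° = 37.49°.

θ_t ≈ 37.49°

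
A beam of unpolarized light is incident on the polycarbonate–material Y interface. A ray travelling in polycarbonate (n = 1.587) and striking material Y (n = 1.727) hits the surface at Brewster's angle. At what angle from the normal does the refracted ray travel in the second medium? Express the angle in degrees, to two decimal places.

tan θ_B = n₂/n₁ = 1.727/1.587 = 1.0882, so θ_B = 47.42°.
The refracted ray is perpendicular to the reflected ray, so θ_t = 90° − θ_B = 42.58°.

θ_t ≈ 42.58°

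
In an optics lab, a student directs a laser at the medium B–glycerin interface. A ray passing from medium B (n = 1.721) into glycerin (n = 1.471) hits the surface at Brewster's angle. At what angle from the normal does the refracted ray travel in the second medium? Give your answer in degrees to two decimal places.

tan θ_B = n₂/n₁ = 1.471/1.721 = 0.8547, so θ_B = 40.52°.
The refracted ray is perpendicular to the reflected ray, so θ_t = 90° − θ_B = 49.48°.

θ_t ≈ 49.48°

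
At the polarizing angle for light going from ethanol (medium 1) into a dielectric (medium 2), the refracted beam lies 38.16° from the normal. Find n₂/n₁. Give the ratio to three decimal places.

At Brewster incidence θ_B = 90° − θ_t = 90° − 38.16° = 51.84°.
Then n₂/n₁ = tan θ_B = tan 51.84° = 1.273.

n₂/n₁ ≈ 1.273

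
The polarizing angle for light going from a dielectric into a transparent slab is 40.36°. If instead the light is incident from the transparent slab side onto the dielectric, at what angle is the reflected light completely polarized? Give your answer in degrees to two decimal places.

Reversing the direction swaps n₁ and n₂, so tan θ_B' = 1/tan θ_B and θ_B' = 90° − θ_B.
Hence θ_B' = 90° − 40.36° = 49.64°.

θ_B' ≈ 49.64°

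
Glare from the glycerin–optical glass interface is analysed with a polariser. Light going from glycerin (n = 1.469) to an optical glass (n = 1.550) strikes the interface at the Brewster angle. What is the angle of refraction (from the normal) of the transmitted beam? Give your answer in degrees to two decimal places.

tan θ_B = n₂/n₁ = 1.550/1.469 = 1.0551, so θ_B = 46.54°.
Since θ_B + θ_t = 90° at Brewster incidence, θ_t = 90° − 46.54° = 43.46°.

θ_t ≈ 43.46°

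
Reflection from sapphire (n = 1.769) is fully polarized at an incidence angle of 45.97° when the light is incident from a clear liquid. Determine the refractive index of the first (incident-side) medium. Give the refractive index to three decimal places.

At Brewster's angle, tan θ_B = n₂/n₁ with n₁ on the incident side (a clear liquid) and n₂ on the transmitted side (sapphire).
n₁ = n₂ / tan θ_B = 1.769 / tan 45.97° = 1.710.

n ≈ 1.710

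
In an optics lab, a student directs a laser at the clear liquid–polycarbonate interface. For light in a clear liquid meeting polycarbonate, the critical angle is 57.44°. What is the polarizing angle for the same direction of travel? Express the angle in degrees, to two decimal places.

θ_B ≈ 40.13°

sin θ_c = n₂/n₁, so n₂/n₁ = sin 57.44° = 0.8428.
Brewster: tan θ_B = n₂/n₁ = 0.8428.
θ_B = arctan(0.8428) = 40.13°.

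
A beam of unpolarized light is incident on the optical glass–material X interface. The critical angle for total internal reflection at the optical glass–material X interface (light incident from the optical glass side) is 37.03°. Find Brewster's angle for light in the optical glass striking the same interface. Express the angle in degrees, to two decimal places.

At the critical angle sin θ_c = n₂/n₁, giving n₂/n₁ = sin 37.03° = 0.6022.
Then tan θ_B = n₂/n₁ = 0.6022, so θ_B = arctan 0.6022 = 31.06°.

θ_B ≈ 31.06°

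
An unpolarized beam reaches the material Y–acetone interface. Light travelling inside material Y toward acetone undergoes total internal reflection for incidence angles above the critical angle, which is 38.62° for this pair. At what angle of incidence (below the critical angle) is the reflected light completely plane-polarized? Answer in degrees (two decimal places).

θ_B ≈ 31.97°

sin θ_c = n₂/n₁, so n₂/n₁ = sin 38.62° = 0.6242.
Brewster: tan θ_B = n₂/n₁ = 0.6242.
θ_B = arctan(0.6242) = 31.97°.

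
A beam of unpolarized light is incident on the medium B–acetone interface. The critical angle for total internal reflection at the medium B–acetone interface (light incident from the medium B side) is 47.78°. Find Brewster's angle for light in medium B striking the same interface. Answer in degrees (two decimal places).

θ_B ≈ 36.52°

sin θ_c = n₂/n₁, so n₂/n₁ = sin 47.78° = 0.7406.
Brewster: tan θ_B = n₂/n₁ = 0.7406.
θ_B = arctan(0.7406) = 36.52°.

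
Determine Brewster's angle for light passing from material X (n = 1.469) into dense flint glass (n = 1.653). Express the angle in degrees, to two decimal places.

θ_B ≈ 48.37°

tan θ_B = n₂/n₁ = 1.653/1.469 = 1.1253.
So θ_B = arctan 1.1253 = 48.37°.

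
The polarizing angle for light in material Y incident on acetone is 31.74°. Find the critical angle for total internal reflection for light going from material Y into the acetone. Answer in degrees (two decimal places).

From Brewster, n₂/n₁ = tan θ_B = tan 31.74° = 0.6186.
Then sin θ_c = n₂/n₁ = 0.6186, so θ_c = arcsin 0.6186 = 38.21°.

θ_c ≈ 38.21°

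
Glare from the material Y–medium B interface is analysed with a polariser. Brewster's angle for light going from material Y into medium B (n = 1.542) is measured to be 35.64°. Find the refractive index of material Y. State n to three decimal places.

Full polarization of the reflected beam means tan θ_B = n₂/n₁, where n₁ is the incident medium (material Y).
n₁ = n₂ / tan θ_B = 1.542 / tan 35.64° = 2.151.

n ≈ 2.151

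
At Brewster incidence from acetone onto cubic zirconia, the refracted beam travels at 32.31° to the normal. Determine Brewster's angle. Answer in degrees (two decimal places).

θ_B ≈ 57.69°

At Brewster's angle the reflected and refracted rays are perpendicular, so θ_B + θ_t = 90°.
So θ_B = 90° − θ_t = 90° − 32.31° = 57.69°.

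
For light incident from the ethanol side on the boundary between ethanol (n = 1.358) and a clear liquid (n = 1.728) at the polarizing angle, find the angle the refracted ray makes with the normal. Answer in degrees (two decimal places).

θ_t ≈ 38.16°

First find Brewster's angle: tan θ_B = 1.728/1.358 = 1.2725, giving θ_B = 51.84°.
At Brewster's angle the reflected and refracted rays are perpendicular, so θ_t = 90° − θ_B = 90° − 51.84° = 38.16°.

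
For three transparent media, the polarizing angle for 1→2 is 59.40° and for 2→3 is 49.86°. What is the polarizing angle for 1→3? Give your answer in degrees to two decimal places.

θ_B ≈ 63.49°

n₂/n₁ = tan 59.40° = 1.6909 and n₃/n₂ = tan 49.86° = 1.1859.
n₃/n₁ = 2.0052. Then tan θ_B(1→3) = n₃/n₁, so θ_B(1→3) = arctan(2.0052) = 63.49°.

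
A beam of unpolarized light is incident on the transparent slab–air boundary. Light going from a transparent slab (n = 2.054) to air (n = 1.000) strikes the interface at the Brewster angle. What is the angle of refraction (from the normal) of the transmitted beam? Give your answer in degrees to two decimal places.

θ_B = arctan(n₂/n₁) = arctan(1.000/2.054) = 25.96°.
At Brewster's angle the reflected and refracted rays are perpendicular, so θ_t = 90° − θ_B = 90° − 25.96° = 64.04°.

θ_t ≈ 64.04°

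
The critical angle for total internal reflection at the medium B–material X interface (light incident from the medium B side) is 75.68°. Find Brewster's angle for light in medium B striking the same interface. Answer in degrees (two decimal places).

θ_B ≈ 44.10°

sin θ_c = n₂/n₁, so n₂/n₁ = sin 75.68° = 0.9689.
Brewster: tan θ_B = n₂/n₁ = 0.9689.
θ_B = arctan(0.9689) = 44.10°.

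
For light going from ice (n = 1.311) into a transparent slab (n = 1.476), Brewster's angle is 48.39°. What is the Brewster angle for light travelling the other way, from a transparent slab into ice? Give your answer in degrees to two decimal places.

The two Brewster angles are complementary: θ_B' = 90° − θ_B = 90° − 48.39° = 41.61°.

θ_B' ≈ 41.61°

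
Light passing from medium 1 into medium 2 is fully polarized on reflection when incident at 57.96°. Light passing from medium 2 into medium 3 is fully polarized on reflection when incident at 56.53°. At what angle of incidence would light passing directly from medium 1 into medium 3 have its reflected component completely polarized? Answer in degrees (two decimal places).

tan θ_B(1→2) = n₂/n₁ = tan 57.96° = 1.5979.
tan θ_B(2→3) = n₃/n₂ = tan 56.53° = 1.5126.
So n₃/n₁ = (n₂/n₁)(n₃/n₂) = 1.5979 × 1.5126 = 2.4168.
θ_B(1→3) = arctan(2.4168) = 67.52°.

θ_B ≈ 67.52°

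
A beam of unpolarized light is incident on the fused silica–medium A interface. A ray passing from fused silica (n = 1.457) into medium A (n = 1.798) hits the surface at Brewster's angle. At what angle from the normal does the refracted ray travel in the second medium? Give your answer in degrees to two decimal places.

θ_t ≈ 39.02°

θ_B = arctan(n₂/n₁) = arctan(1.798/1.457) = 50.98°.
At Brewster's angle the reflected and refracted rays are perpendicular, so θ_t = 90° − θ_B = 90° − 50.98° = 39.02°.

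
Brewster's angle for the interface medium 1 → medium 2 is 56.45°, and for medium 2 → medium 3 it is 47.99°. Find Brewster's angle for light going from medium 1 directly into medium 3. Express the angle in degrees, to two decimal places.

n₂/n₁ = tan 56.45° = 1.5080 and n₃/n₂ = tan 47.99° = 1.1102.
Multiplying, n₃/n₁ = 1.5080 × 1.1102 = 1.6742, and θ_B(1→3) = arctan 1.6742 = 59.15°.

θ_B ≈ 59.15°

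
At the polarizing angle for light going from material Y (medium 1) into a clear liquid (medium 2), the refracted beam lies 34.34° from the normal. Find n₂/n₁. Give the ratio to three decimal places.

n₂/n₁ ≈ 1.464

θ_B + θ_t = 90°, so θ_B = 90° − 34.34° = 55.66°.
tan θ_B = n₂/n₁, so n₂/n₁ = tan 55.66° = 1.464.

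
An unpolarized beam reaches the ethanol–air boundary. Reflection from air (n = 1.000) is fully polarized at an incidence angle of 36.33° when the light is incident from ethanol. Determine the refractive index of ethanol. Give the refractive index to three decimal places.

n ≈ 1.360

At the Brewster angle, tan θ_B = n₂/n₁ with n₁ on the incident side (ethanol) and n₂ on the transmitted side (air).
n₁ = n₂ / tan θ_B = 1.000 / tan 36.33° = 1.360.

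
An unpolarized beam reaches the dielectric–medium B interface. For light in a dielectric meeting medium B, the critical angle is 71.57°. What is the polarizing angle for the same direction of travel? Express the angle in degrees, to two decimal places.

sin θ_c = n₂/n₁, so n₂/n₁ = sin 71.57° = 0.9487.
Brewster: tan θ_B = n₂/n₁ = 0.9487.
θ_B = arctan(0.9487) = 43.49°.

θ_B ≈ 43.49°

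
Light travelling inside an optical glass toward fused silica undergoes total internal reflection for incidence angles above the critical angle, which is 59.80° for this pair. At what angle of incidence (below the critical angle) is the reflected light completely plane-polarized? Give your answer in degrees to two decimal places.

θ_B ≈ 40.84°

n₂/n₁ = sin θ_c = sin 59.80° = 0.8643.
tan θ_B equals the same ratio, so θ_B = arctan(0.8643) = 40.84°.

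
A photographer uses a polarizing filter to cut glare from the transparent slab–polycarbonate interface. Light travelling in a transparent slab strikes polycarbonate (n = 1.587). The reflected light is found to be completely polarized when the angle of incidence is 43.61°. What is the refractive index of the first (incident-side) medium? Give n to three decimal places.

n ≈ 1.666

At the Brewster angle, tan θ_B = n₂/n₁ with n₁ on the incident side (a transparent slab) and n₂ on the transmitted side (polycarbonate).
n₁ = n₂ / tan θ_B = 1.587 / tan 43.61° = 1.666.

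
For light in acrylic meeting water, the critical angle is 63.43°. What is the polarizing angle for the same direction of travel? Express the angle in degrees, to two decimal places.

n₂/n₁ = sin θ_c = sin 63.43° = 0.8944.
tan θ_B equals the same ratio, so θ_B = arctan(0.8944) = 41.81°.

θ_B ≈ 41.81°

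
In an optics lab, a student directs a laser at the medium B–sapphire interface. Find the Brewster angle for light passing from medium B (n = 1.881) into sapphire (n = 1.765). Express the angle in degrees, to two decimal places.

tan θ_B = n₂/n₁ = 1.765/1.881 = 0.9383. Taking the arctangent, θ_B = 43.18°.

θ_B ≈ 43.18°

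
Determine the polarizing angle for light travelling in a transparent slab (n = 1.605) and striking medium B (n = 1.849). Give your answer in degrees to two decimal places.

At Brewster's angle the reflected and refracted rays are perpendicular, which with Snell's law gives tan θ_B = n₂/n₁.
Here n₂/n₁ = 1.849/1.605 = 1.1520, and Brewster's law gives tan θ_B = n₂/n₁.
So θ_B = arctan 1.1520 = 49.04°.

θ_B ≈ 49.04°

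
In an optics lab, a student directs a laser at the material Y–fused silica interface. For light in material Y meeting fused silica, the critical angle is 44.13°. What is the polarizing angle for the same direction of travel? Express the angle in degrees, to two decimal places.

At the critical angle sin θ_c = n₂/n₁, giving n₂/n₁ = sin 44.13° = 0.6963.
Then tan θ_B = n₂/n₁ = 0.6963, so θ_B = arctan 0.6963 = 34.85°.

θ_B ≈ 34.85°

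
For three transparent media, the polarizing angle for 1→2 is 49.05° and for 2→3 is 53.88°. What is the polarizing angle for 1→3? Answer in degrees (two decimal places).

θ_B ≈ 57.66°

tan θ_B(1→2) = n₂/n₁ = tan 49.05° = 1.1524.
tan θ_B(2→3) = n₃/n₂ = tan 53.88° = 1.3703.
n₃/n₁ = 1.5792. Then tan θ_B(1→3) = n₃/n₁, so θ_B(1→3) = arctan(1.5792) = 57.66°.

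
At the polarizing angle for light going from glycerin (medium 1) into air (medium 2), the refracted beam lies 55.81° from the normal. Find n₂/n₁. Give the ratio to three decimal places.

θ_B + θ_t = 90°, so θ_B = 90° − 55.81° = 34.19°.
tan θ_B = n₂/n₁, so n₂/n₁ = tan 34.19° = 0.679.

n₂/n₁ ≈ 0.679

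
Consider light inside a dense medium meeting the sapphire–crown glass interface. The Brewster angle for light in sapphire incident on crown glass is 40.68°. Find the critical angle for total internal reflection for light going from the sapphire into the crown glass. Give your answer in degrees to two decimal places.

θ_c ≈ 59.26°

tan θ_B = n₂/n₁ = tan 40.68° = 0.8595.
Total internal reflection: sin θ_c = n₂/n₁ = 0.8595.
θ_c = arcsin(0.8595) = 59.26°.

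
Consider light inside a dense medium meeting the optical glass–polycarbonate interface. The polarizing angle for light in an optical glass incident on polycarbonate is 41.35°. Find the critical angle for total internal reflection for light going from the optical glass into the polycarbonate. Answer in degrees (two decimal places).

From Brewster, n₂/n₁ = tan θ_B = tan 41.35° = 0.8801.
Then sin θ_c = n₂/n₁ = 0.8801, so θ_c = arcsin 0.8801 = 61.65°.

θ_c ≈ 61.65°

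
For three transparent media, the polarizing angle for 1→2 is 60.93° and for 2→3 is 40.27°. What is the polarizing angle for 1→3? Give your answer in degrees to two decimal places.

θ_B ≈ 56.73°

Each Brewster angle gives a ratio: n₂/n₁ = tan 60.93° = 1.7989, n₃/n₂ = tan 40.27° = 0.8472.
n₃/n₁ = 1.5239. Then tan θ_B(1→3) = n₃/n₁, so θ_B(1→3) = arctan(1.5239) = 56.73°.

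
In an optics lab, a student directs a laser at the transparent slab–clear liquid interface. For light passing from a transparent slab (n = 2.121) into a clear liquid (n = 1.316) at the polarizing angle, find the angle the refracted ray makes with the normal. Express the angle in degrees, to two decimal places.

θ_t ≈ 58.18°

θ_B = arctan(n₂/n₁) = arctan(1.316/2.121) = 31.82°.
Since θ_B + θ_t = 90° at Brewster incidence, θ_t = 90° − 31.82° = 58.18°.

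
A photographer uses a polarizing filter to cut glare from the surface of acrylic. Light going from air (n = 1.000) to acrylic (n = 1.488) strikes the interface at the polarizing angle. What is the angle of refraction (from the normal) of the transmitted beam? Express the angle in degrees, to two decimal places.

θ_B = arctan(n₂/n₁) = arctan(1.488/1.000) = 56.10°.
At Brewster's angle the reflected and refracted rays are perpendicular, so θ_t = 90° − θ_B = 90° − 56.10° = 33.90°.

θ_t ≈ 33.90°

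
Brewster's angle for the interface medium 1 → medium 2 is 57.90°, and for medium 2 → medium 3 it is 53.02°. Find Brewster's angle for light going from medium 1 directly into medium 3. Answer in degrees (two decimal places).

tan θ_B(1→2) = n₂/n₁ = tan 57.90° = 1.5941.
tan θ_B(2→3) = n₃/n₂ = tan 53.02° = 1.3280.
n₃/n₁ = 2.1170. Then tan θ_B(1→3) = n₃/n₁, so θ_B(1→3) = arctan(2.1170) = 64.72°.

θ_B ≈ 64.72°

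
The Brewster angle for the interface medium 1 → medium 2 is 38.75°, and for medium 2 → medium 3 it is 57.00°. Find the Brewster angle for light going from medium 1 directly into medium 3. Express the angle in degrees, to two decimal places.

θ_B ≈ 51.02°

tan θ_B(1→2) = n₂/n₁ = tan 38.75° = 0.8026.
tan θ_B(2→3) = n₃/n₂ = tan 57.00° = 1.5399.
n₃/n₁ = 1.2359. Then tan θ_B(1→3) = n₃/n₁, so θ_B(1→3) = arctan(1.2359) = 51.02°.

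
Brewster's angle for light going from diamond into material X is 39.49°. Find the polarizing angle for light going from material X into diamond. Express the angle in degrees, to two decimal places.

Reversing the direction swaps n₁ and n₂, so tan θ_B' = 1/tan θ_B and θ_B' = 90° − θ_B.
Hence θ_B' = 90° − 39.49° = 50.51°.

θ_B' ≈ 50.51°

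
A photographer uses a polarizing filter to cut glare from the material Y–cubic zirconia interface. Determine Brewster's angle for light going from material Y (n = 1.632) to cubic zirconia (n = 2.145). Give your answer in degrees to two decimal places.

θ_B ≈ 52.73°

Here n₂/n₁ = 2.145/1.632 = 1.3143, and Brewster's law gives tan θ_B = n₂/n₁.
So θ_B = arctan 1.3143 = 52.73°.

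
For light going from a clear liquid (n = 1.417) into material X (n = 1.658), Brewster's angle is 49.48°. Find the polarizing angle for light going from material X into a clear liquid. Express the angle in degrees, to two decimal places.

Reversing the direction swaps n₁ and n₂, so tan θ_B' = 1/tan θ_B and θ_B' = 90° − θ_B.
Hence θ_B' = 90° − 49.48° = 40.52°.

θ_B' ≈ 40.52°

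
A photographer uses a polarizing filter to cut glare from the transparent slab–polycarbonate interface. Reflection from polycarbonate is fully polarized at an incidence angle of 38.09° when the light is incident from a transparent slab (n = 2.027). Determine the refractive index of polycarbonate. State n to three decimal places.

n ≈ 1.589

At the Brewster angle, tan θ_B = n₂/n₁ with n₁ on the incident side (a transparent slab) and n₂ on the transmitted side (polycarbonate).
n₂ = n₁ tan θ_B = 2.027 × tan 38.09° = 1.589.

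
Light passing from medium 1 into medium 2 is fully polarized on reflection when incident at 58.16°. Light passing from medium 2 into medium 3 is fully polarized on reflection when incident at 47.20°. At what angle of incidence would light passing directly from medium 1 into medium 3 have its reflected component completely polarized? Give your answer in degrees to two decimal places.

θ_B ≈ 60.10°

Each Brewster angle gives a ratio: n₂/n₁ = tan 58.16° = 1.6103, n₃/n₂ = tan 47.20° = 1.0799.
So n₃/n₁ = (n₂/n₁)(n₃/n₂) = 1.6103 × 1.0799 = 1.7390.
θ_B(1→3) = arctan(1.7390) = 60.10°.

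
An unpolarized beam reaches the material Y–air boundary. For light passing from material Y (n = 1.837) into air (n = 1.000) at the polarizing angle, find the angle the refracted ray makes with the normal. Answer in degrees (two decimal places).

θ_t ≈ 61.44°

tan θ_B = n₂/n₁ = 1.000/1.837 = 0.5444, so θ_B = 28.56°.
Since θ_B + θ_t = 90° at Brewster incidence, θ_t = 90° − 28.56° = 61.44°.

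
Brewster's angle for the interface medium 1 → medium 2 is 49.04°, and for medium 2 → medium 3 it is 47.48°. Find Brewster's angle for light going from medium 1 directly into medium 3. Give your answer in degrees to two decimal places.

tan θ_B(1→2) = n₂/n₁ = tan 49.04° = 1.1520.
tan θ_B(2→3) = n₃/n₂ = tan 47.48° = 1.0905.
n₃/n₁ = 1.2563. Then tan θ_B(1→3) = n₃/n₁, so θ_B(1→3) = arctan(1.2563) = 51.48°.

θ_B ≈ 51.48°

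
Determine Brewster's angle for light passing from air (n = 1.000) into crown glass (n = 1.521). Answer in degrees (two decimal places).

θ_B ≈ 56.68°

Here n₂/n₁ = 1.521/1.000 = 1.5210, and Brewster's law gives tan θ_B = n₂/n₁.
So θ_B = arctan 1.5210 = 56.68°.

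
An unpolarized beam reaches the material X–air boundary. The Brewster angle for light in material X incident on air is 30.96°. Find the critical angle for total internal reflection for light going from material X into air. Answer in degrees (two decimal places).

From Brewster, n₂/n₁ = tan θ_B = tan 30.96° = 0.5999.
Then sin θ_c = n₂/n₁ = 0.5999, so θ_c = arcsin 0.5999 = 36.86°.

θ_c ≈ 36.86°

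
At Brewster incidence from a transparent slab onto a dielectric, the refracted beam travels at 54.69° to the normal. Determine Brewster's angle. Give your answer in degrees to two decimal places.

θ_B ≈ 35.31°

At Brewster's angle the reflected and refracted rays are perpendicular, so θ_B + θ_t = 90°.
So θ_B = 90° − θ_t = 90° − 54.69° = 35.31°.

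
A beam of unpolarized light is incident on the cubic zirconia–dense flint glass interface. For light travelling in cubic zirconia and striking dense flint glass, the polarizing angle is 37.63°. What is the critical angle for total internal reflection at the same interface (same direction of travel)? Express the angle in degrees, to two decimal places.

θ_c ≈ 50.44°

tan θ_B = n₂/n₁ = tan 37.63° = 0.7709.
Total internal reflection: sin θ_c = n₂/n₁ = 0.7709.
θ_c = arcsin(0.7709) = 50.44°.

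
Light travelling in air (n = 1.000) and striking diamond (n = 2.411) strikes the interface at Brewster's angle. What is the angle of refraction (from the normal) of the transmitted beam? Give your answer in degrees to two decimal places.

θ_t ≈ 22.53°

First find Brewster's angle: tan θ_B = 2.411/1.000 = 2.4110, giving θ_B = 67.47°.
The refracted ray is perpendicular to the reflected ray, so θ_t = 90° − θ_B = 22.53°.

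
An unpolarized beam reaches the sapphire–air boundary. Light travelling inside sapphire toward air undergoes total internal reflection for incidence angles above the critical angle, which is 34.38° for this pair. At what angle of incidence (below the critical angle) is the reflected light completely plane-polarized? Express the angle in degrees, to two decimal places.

n₂/n₁ = sin θ_c = sin 34.38° = 0.5647.
tan θ_B equals the same ratio, so θ_B = arctan(0.5647) = 29.45°.

θ_B ≈ 29.45°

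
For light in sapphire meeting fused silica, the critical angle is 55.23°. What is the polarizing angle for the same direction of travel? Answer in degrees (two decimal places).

n₂/n₁ = sin θ_c = sin 55.23° = 0.8214.
tan θ_B equals the same ratio, so θ_B = arctan(0.8214) = 39.40°.

θ_B ≈ 39.40°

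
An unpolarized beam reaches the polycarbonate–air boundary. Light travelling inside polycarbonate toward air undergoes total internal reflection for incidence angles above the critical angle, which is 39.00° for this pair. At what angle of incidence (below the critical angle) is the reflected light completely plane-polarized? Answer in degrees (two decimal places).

θ_B ≈ 32.18°

sin θ_c = n₂/n₁, so n₂/n₁ = sin 39.00° = 0.6293.
Brewster: tan θ_B = n₂/n₁ = 0.6293.
θ_B = arctan(0.6293) = 32.18°.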